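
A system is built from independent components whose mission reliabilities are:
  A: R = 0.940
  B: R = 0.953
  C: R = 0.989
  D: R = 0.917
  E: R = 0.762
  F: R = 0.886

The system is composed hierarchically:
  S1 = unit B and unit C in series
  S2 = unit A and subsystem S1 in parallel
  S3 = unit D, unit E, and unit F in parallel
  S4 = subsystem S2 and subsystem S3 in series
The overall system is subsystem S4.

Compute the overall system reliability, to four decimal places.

0.9943

Series (B and C): 0.953000 × 0.989000 = 0.942517
Parallel (A and [0.942517]): 1 − (1 − 0.940000)(1 − 0.942517) = 0.996551
Parallel (D, E, and F): 1 − (1 − 0.917000)(1 − 0.762000)(1 − 0.886000) = 0.997748
Series ([0.996551] and [0.997748]): 0.996551 × 0.997748 = 0.9943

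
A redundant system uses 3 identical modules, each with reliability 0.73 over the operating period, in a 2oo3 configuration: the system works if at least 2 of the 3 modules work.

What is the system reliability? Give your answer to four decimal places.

0.8207

R = Σ_{i=2}^{3} C(3,i) p^i (1−p)^{3−i} with p = 0.73
C(3,2)·0.73^2·0.27^1 = 0.431649
C(3,3)·0.73^3·0.27^0 = 0.389017
Sum = 0.8207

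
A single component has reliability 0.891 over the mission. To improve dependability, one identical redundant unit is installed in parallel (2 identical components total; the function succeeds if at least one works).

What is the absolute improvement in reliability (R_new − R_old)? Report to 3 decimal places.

0.097

R_before = 0.891
R_after = 1 − (1 − 0.891)^2 = 0.988
ΔR = 0.988 − 0.891 = 0.097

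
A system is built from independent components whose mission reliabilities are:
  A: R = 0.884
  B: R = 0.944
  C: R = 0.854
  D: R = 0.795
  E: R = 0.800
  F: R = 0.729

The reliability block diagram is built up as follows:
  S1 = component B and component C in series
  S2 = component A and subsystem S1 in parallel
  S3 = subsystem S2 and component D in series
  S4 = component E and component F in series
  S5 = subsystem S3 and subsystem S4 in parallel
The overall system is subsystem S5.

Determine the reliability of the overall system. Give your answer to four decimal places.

0.9071

Series (B and C): 0.944000 × 0.854000 = 0.806176
Parallel (A and [0.806176]): 1 − (1 − 0.884000)(1 − 0.806176) = 0.977516
Series ([0.977516] and D): 0.977516 × 0.795000 = 0.777125
Series (E and F): 0.800000 × 0.729000 = 0.583200
Parallel ([0.777125] and [0.583200]): 1 − (1 − 0.777125)(1 − 0.583200) = 0.9071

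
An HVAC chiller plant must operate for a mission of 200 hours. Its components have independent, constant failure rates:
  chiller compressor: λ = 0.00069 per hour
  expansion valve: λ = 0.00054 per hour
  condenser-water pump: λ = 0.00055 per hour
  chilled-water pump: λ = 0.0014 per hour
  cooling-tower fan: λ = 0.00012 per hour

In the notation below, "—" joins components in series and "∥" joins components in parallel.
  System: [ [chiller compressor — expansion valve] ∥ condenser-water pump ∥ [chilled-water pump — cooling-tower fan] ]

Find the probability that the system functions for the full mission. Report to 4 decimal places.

R(chiller compressor) = exp(−0.00069 × 200) = 0.871099
R(expansion valve) = exp(−0.00054 × 200) = 0.897628
R(condenser-water pump) = exp(−0.00055 × 200) = 0.895834
R(chilled-water pump) = exp(−0.0014 × 200) = 0.755784
R(cooling-tower fan) = exp(−0.00012 × 200) = 0.976286
Series (chiller compressor and expansion valve): 0.871099 × 0.897628 = 0.781923
Series (chilled-water pump and cooling-tower fan): 0.755784 × 0.976286 = 0.737861
Parallel ([0.781923], condenser-water pump, and [0.737861]): 1 − (1 − 0.781923)(1 − 0.895834)(1 − 0.737861) = 0.9940

0.9940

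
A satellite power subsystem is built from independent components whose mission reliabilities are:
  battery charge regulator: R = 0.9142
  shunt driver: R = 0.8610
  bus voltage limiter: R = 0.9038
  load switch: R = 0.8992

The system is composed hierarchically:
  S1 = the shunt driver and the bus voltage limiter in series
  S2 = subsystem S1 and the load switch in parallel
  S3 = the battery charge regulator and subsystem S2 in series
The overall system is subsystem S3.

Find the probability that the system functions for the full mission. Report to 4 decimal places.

0.8938

Series (shunt driver and bus voltage limiter): 0.861000 × 0.903800 = 0.778172
Parallel ([0.778172] and load switch): 1 − (1 − 0.778172)(1 − 0.899200) = 0.977640
Series (battery charge regulator and [0.977640]): 0.914200 × 0.977640 = 0.8938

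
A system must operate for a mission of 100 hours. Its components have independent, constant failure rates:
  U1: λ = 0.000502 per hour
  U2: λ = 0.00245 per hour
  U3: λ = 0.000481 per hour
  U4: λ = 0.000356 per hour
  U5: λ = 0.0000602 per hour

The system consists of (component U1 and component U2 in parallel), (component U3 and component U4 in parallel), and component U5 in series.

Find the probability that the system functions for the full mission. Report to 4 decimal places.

0.9818

R(U1) = exp(−0.000502 × 100) = 0.951039
R(U2) = exp(−0.00245 × 100) = 0.782705
R(U3) = exp(−0.000481 × 100) = 0.953038
R(U4) = exp(−0.000356 × 100) = 0.965026
R(U5) = exp(−0.0000602 × 100) = 0.993998
Parallel (U1 and U2): 1 − (1 − 0.951039)(1 − 0.782705) = 0.989361
Parallel (U3 and U4): 1 − (1 − 0.953038)(1 − 0.965026) = 0.998358
Series ([0.989361], [0.998358], and U5): 0.989361 × 0.998358 × 0.993998 = 0.9818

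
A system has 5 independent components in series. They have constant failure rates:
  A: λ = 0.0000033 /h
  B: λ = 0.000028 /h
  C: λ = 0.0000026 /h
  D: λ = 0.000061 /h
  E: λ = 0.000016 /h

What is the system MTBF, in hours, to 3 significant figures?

9020

Series of exponential components: λ_sys = Σ λ_i
λ_sys = 0.0000033 + 0.000028 + 0.0000026 + 0.000061 + 0.000016 = 1.1090e-04 /h
MTBF = 1 / λ_sys = 9020 h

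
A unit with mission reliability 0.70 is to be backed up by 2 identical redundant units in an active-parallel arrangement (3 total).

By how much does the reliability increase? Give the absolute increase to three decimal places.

R_before = 0.70
R_after = 1 − (1 − 0.70)^3 = 0.973
ΔR = 0.973 − 0.70 = 0.273

0.273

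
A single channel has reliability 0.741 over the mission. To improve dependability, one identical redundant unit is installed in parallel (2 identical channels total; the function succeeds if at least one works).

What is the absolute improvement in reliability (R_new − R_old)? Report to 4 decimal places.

R_before = 0.741
R_after = 1 − (1 − 0.741)^2 = 0.9329
ΔR = 0.9329 − 0.741 = 0.1919

0.1919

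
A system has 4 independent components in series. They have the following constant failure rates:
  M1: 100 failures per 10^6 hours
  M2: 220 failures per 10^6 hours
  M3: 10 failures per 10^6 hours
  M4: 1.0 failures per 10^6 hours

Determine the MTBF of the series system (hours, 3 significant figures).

3020

Series of exponential components: λ_sys = Σ λ_i
λ_sys = 0.00010 + 0.00022 + 0.000010 + 0.0000010 = 3.3100e-04 /h
MTBF = 1 / λ_sys = 3020 h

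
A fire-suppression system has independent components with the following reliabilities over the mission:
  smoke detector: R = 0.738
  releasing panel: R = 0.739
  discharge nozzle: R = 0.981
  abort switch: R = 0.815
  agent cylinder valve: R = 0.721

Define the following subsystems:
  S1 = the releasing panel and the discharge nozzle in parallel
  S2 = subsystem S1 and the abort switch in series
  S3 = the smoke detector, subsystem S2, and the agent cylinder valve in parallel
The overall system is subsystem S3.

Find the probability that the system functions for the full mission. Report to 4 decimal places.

0.9862

Parallel (releasing panel and discharge nozzle): 1 − (1 − 0.739000)(1 − 0.981000) = 0.995041
Series ([0.995041] and abort switch): 0.995041 × 0.815000 = 0.810958
Parallel (smoke detector, [0.810958], and agent cylinder valve): 1 − (1 − 0.738000)(1 − 0.810958)(1 − 0.721000) = 0.9862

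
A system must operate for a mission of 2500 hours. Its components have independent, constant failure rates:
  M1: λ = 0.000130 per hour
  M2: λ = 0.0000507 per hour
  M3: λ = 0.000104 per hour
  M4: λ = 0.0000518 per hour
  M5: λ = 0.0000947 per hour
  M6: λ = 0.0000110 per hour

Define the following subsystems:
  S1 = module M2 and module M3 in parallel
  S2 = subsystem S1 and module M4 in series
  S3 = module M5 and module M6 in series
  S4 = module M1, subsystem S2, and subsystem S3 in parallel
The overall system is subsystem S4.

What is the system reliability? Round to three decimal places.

R(M1) = exp(−0.000130 × 2500) = 0.72253
R(M2) = exp(−0.0000507 × 2500) = 0.88095
R(M3) = exp(−0.000104 × 2500) = 0.77105
R(M4) = exp(−0.0000518 × 2500) = 0.87853
R(M5) = exp(−0.0000947 × 2500) = 0.78919
R(M6) = exp(−0.0000110 × 2500) = 0.97287
Parallel (M2 and M3): 1 − (1 − 0.88095)(1 − 0.77105) = 0.97274
Series ([0.97274] and M4): 0.97274 × 0.87853 = 0.85458
Series (M5 and M6): 0.78919 × 0.97287 = 0.76778
Parallel (M1, [0.85458], and [0.76778]): 1 − (1 − 0.72253)(1 − 0.85458)(1 − 0.76778) = 0.991

0.991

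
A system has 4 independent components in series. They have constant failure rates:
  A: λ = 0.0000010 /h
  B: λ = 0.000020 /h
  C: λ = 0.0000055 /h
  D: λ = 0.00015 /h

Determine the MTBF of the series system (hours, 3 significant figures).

Series of exponential components: λ_sys = Σ λ_i
λ_sys = 0.0000010 + 0.000020 + 0.0000055 + 0.00015 = 1.7650e-04 /h
MTBF = 1 / λ_sys = 5670 h

5670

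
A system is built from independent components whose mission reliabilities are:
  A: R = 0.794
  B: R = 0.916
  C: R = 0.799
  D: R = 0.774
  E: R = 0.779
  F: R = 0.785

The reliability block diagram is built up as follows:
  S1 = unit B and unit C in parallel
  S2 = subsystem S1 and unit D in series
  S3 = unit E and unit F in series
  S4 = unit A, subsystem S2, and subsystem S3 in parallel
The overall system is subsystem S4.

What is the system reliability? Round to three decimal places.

Parallel (B and C): 1 − (1 − 0.91600)(1 − 0.79900) = 0.98312
Series ([0.98312] and D): 0.98312 × 0.77400 = 0.76093
Series (E and F): 0.77900 × 0.78500 = 0.61152
Parallel (A, [0.76093], and [0.61152]): 1 − (1 − 0.79400)(1 − 0.76093)(1 − 0.61152) = 0.981

0.981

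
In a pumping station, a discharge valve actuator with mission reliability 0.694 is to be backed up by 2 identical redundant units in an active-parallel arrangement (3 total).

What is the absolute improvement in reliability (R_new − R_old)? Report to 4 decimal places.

R_before = 0.694
R_after = 1 − (1 − 0.694)^3 = 0.9713
ΔR = 0.9713 − 0.694 = 0.2773

0.2773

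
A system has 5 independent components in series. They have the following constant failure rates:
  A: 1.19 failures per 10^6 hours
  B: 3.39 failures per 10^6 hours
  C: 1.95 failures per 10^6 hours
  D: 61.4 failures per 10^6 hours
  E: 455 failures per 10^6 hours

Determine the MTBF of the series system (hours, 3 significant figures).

1910

Series of exponential components: λ_sys = Σ λ_i
λ_sys = 0.00000119 + 0.00000339 + 0.00000195 + 0.0000614 + 0.000455 = 5.2293e-04 /h
MTBF = 1 / λ_sys = 1910 h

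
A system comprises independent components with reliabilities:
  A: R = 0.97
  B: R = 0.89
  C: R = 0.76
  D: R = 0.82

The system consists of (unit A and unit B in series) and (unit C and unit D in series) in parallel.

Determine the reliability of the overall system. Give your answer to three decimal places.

Series (A and B): 0.97000 × 0.89000 = 0.86330
Series (C and D): 0.76000 × 0.82000 = 0.62320
Parallel ([0.86330] and [0.62320]): 1 − (1 − 0.86330)(1 − 0.62320) = 0.948

0.948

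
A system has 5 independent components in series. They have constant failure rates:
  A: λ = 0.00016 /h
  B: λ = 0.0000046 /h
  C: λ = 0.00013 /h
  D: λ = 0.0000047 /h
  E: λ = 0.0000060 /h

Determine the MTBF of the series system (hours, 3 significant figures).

Series of exponential components: λ_sys = Σ λ_i
λ_sys = 0.00016 + 0.0000046 + 0.00013 + 0.0000047 + 0.0000060 = 3.0530e-04 /h
MTBF = 1 / λ_sys = 3280 h

3280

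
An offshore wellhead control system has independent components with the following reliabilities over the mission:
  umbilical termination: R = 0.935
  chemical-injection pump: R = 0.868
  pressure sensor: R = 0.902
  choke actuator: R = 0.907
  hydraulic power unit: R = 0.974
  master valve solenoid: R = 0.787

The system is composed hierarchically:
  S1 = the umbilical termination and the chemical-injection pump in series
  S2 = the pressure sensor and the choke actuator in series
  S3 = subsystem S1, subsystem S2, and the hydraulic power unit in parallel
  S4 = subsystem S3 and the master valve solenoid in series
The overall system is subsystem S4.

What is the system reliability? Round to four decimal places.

Series (umbilical termination and chemical-injection pump): 0.935000 × 0.868000 = 0.811580
Series (pressure sensor and choke actuator): 0.902000 × 0.907000 = 0.818114
Parallel ([0.811580], [0.818114], and hydraulic power unit): 1 − (1 − 0.811580)(1 − 0.818114)(1 − 0.974000) = 0.999109
Series ([0.999109] and master valve solenoid): 0.999109 × 0.787000 = 0.7863

0.7863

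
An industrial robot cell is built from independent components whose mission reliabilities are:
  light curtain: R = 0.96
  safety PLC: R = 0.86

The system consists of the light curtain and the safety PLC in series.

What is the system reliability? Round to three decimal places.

0.826

Series (light curtain and safety PLC): 0.96000 × 0.86000 = 0.826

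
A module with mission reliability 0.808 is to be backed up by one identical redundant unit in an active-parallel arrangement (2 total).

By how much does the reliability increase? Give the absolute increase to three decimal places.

0.155

R_before = 0.808
R_after = 1 − (1 − 0.808)^2 = 0.963
ΔR = 0.963 − 0.808 = 0.155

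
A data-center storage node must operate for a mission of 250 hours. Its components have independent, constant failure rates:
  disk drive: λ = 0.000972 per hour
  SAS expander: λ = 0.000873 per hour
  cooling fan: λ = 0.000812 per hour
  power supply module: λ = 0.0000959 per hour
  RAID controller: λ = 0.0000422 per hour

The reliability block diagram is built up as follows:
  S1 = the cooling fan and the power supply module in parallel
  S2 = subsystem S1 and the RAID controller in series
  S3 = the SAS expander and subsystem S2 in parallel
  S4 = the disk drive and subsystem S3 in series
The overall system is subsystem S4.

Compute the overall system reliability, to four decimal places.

0.7820

R(disk drive) = exp(−0.000972 × 250) = 0.784272
R(SAS expander) = exp(−0.000873 × 250) = 0.803924
R(cooling fan) = exp(−0.000812 × 250) = 0.816278
R(power supply module) = exp(−0.0000959 × 250) = 0.976310
R(RAID controller) = exp(−0.0000422 × 250) = 0.989505
Parallel (cooling fan and power supply module): 1 − (1 − 0.816278)(1 − 0.976310) = 0.995648
Series ([0.995648] and RAID controller): 0.995648 × 0.989505 = 0.985199
Parallel (SAS expander and [0.985199]): 1 − (1 − 0.803924)(1 − 0.985199) = 0.997098
Series (disk drive and [0.997098]): 0.784272 × 0.997098 = 0.7820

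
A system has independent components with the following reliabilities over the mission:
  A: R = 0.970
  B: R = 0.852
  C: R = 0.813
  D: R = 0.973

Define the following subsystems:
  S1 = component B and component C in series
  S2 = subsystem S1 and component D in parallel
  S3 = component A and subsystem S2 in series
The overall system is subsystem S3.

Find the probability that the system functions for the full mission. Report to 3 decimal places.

0.962

Series (B and C): 0.85200 × 0.81300 = 0.69268
Parallel ([0.69268] and D): 1 − (1 − 0.69268)(1 − 0.97300) = 0.99170
Series (A and [0.99170]): 0.97000 × 0.99170 = 0.962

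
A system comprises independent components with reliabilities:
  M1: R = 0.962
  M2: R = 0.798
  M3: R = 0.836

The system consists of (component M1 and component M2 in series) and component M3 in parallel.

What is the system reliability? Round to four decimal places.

Series (M1 and M2): 0.962000 × 0.798000 = 0.767676
Parallel ([0.767676] and M3): 1 − (1 − 0.767676)(1 − 0.836000) = 0.9619

0.9619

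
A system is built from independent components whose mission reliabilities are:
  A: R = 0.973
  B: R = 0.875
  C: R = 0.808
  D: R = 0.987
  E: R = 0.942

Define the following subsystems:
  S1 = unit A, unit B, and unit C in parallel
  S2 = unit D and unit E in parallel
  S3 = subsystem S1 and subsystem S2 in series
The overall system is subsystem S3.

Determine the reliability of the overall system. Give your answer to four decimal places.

Parallel (A, B, and C): 1 − (1 − 0.973000)(1 − 0.875000)(1 − 0.808000) = 0.999352
Parallel (D and E): 1 − (1 − 0.987000)(1 − 0.942000) = 0.999246
Series ([0.999352] and [0.999246]): 0.999352 × 0.999246 = 0.9986

0.9986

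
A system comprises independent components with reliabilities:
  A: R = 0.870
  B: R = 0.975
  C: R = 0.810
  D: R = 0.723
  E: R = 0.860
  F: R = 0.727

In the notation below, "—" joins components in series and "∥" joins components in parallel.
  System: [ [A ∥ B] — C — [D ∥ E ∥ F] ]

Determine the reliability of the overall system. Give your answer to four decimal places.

0.7988

Parallel (A and B): 1 − (1 − 0.870000)(1 − 0.975000) = 0.996750
Parallel (D, E, and F): 1 − (1 − 0.723000)(1 − 0.860000)(1 − 0.727000) = 0.989413
Series ([0.996750], C, and [0.989413]): 0.996750 × 0.810000 × 0.989413 = 0.7988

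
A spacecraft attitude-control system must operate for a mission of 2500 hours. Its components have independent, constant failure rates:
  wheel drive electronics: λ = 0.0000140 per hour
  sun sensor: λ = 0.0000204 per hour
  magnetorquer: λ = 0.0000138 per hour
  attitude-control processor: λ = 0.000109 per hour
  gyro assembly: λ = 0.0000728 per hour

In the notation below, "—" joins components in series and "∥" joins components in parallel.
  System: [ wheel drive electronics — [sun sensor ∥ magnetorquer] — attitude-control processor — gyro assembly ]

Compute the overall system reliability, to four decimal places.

R(wheel drive electronics) = exp(−0.0000140 × 2500) = 0.965605
R(sun sensor) = exp(−0.0000204 × 2500) = 0.950279
R(magnetorquer) = exp(−0.0000138 × 2500) = 0.966088
R(attitude-control processor) = exp(−0.000109 × 2500) = 0.761473
R(gyro assembly) = exp(−0.0000728 × 2500) = 0.833601
Parallel (sun sensor and magnetorquer): 1 − (1 − 0.950279)(1 − 0.966088) = 0.998314
Series (wheel drive electronics, [0.998314], attitude-control processor, and gyro assembly): 0.965605 × 0.998314 × 0.761473 × 0.833601 = 0.6119

0.6119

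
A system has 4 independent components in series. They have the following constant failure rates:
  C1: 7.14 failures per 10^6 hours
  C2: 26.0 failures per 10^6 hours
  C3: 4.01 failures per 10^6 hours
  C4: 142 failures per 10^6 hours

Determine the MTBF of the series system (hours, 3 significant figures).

Series of exponential components: λ_sys = Σ λ_i
λ_sys = 0.00000714 + 0.0000260 + 0.00000401 + 0.000142 = 1.7915e-04 /h
MTBF = 1 / λ_sys = 5580 h

5580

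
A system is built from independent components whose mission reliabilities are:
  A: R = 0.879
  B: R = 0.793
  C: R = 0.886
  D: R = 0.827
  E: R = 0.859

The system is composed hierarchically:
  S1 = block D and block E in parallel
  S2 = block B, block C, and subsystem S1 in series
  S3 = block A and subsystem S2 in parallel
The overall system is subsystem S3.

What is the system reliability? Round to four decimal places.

Parallel (D and E): 1 − (1 − 0.827000)(1 − 0.859000) = 0.975607
Series (B, C, and [0.975607]): 0.793000 × 0.886000 × 0.975607 = 0.685460
Parallel (A and [0.685460]): 1 − (1 − 0.879000)(1 − 0.685460) = 0.9619

0.9619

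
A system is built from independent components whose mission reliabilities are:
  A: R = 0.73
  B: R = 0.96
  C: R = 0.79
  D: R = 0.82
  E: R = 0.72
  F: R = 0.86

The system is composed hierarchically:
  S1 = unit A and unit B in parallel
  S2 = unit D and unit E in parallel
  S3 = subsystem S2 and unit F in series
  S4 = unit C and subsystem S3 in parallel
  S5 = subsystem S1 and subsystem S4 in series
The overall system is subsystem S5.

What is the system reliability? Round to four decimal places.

Parallel (A and B): 1 − (1 − 0.730000)(1 − 0.960000) = 0.989200
Parallel (D and E): 1 − (1 − 0.820000)(1 − 0.720000) = 0.949600
Series ([0.949600] and F): 0.949600 × 0.860000 = 0.816656
Parallel (C and [0.816656]): 1 − (1 − 0.790000)(1 − 0.816656) = 0.961498
Series ([0.989200] and [0.961498]): 0.989200 × 0.961498 = 0.9511

0.9511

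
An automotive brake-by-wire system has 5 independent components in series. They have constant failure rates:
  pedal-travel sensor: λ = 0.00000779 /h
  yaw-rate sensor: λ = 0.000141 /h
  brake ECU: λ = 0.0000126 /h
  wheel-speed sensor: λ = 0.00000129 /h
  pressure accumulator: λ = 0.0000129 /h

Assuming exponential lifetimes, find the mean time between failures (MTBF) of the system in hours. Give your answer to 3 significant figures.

5700

Series of exponential components: λ_sys = Σ λ_i
λ_sys = 0.00000779 + 0.000141 + 0.0000126 + 0.00000129 + 0.0000129 = 1.7558e-04 /h
MTBF = 1 / λ_sys = 5700 h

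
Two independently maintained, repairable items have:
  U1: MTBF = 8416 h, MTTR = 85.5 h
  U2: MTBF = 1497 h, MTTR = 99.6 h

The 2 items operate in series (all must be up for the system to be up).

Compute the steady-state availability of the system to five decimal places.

0.92819

A(U1) = MTBF/(MTBF+MTTR) = 8416/(8416+85.5) = 0.989943
A(U2) = MTBF/(MTBF+MTTR) = 1497/(1497+99.6) = 0.937617
Series availability: 0.989943 × 0.937617 = 0.92819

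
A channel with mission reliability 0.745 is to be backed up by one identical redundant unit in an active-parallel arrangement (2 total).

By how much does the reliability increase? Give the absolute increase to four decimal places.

R_before = 0.745
R_after = 1 − (1 − 0.745)^2 = 0.9350
ΔR = 0.9350 − 0.745 = 0.1900

0.1900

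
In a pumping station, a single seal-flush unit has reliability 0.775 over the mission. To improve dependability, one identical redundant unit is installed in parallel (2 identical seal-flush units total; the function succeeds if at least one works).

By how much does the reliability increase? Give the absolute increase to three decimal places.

R_before = 0.775
R_after = 1 − (1 − 0.775)^2 = 0.949
ΔR = 0.949 − 0.775 = 0.174

0.174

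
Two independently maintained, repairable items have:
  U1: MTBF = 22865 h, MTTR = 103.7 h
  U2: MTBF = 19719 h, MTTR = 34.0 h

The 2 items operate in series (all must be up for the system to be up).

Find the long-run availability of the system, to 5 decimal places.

0.99377

A(U1) = MTBF/(MTBF+MTTR) = 22865/(22865+103.7) = 0.995485
A(U2) = MTBF/(MTBF+MTTR) = 19719/(19719+34.0) = 0.998279
Series availability: 0.995485 × 0.998279 = 0.99377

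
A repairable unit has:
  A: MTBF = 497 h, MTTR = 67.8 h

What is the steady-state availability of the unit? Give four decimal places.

A(A) = MTBF/(MTBF+MTTR) = 497/(497+67.8) = 0.8800

0.8800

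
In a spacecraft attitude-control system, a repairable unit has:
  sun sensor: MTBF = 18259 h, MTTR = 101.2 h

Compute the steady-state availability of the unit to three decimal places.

A(sun sensor) = MTBF/(MTBF+MTTR) = 18259/(18259+101.2) = 0.994

0.994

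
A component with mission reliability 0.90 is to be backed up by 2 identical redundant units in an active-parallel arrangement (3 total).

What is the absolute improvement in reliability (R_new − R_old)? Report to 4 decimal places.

R_before = 0.90
R_after = 1 − (1 − 0.90)^3 = 0.9990
ΔR = 0.9990 − 0.90 = 0.0990

0.0990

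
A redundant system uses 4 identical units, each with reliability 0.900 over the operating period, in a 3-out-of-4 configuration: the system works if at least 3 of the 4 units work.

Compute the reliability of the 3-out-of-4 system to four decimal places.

R = Σ_{i=3}^{4} C(4,i) p^i (1−p)^{4−i} with p = 0.900
C(4,3)·0.900^3·0.100^1 = 0.291600
C(4,4)·0.900^4·0.100^0 = 0.656100
Sum = 0.9477

0.9477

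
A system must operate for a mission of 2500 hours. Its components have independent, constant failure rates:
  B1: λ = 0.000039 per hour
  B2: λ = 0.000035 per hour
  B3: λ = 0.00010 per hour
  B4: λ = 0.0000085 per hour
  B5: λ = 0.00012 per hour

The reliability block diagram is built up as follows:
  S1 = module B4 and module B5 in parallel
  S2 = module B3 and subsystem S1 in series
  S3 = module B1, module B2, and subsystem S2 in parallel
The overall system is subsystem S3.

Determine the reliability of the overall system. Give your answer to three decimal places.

R(B1) = exp(−0.000039 × 2500) = 0.90710
R(B2) = exp(−0.000035 × 2500) = 0.91622
R(B3) = exp(−0.00010 × 2500) = 0.77880
R(B4) = exp(−0.0000085 × 2500) = 0.97897
R(B5) = exp(−0.00012 × 2500) = 0.74082
Parallel (B4 and B5): 1 − (1 − 0.97897)(1 − 0.74082) = 0.99455
Series (B3 and [0.99455]): 0.77880 × 0.99455 = 0.77456
Parallel (B1, B2, and [0.77456]): 1 − (1 − 0.90710)(1 − 0.91622)(1 − 0.77456) = 0.998

0.998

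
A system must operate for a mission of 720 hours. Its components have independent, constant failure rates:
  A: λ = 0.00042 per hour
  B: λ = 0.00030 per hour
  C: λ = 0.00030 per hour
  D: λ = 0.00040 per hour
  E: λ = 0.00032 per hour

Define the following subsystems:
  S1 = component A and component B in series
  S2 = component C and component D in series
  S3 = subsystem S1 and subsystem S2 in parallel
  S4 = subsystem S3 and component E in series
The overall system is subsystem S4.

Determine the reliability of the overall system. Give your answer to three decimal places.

R(A) = exp(−0.00042 × 720) = 0.73904
R(B) = exp(−0.00030 × 720) = 0.80574
R(C) = exp(−0.00030 × 720) = 0.80574
R(D) = exp(−0.00040 × 720) = 0.74976
R(E) = exp(−0.00032 × 720) = 0.79422
Series (A and B): 0.73904 × 0.80574 = 0.59547
Series (C and D): 0.80574 × 0.74976 = 0.60411
Parallel ([0.59547] and [0.60411]): 1 − (1 − 0.59547)(1 − 0.60411) = 0.83985
Series ([0.83985] and E): 0.83985 × 0.79422 = 0.667

0.667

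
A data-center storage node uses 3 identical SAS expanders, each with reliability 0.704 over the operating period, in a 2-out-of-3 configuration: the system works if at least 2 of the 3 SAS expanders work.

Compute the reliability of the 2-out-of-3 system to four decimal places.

R = Σ_{i=2}^{3} C(3,i) p^i (1−p)^{3−i} with p = 0.704
C(3,2)·0.704^2·0.296^1 = 0.440107
C(3,3)·0.704^3·0.296^0 = 0.348914
Sum = 0.7890

0.7890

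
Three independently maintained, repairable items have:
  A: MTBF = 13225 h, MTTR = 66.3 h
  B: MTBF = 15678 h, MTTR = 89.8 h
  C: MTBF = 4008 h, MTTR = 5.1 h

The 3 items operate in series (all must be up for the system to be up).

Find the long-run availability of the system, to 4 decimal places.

A(A) = MTBF/(MTBF+MTTR) = 13225/(13225+66.3) = 0.995012
A(B) = MTBF/(MTBF+MTTR) = 15678/(15678+89.8) = 0.994305
A(C) = MTBF/(MTBF+MTTR) = 4008/(4008+5.1) = 0.998729
Series availability: 0.995012 × 0.994305 × 0.998729 = 0.9881

0.9881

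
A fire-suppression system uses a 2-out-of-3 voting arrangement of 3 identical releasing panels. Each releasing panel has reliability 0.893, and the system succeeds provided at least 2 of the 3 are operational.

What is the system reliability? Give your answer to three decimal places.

R = Σ_{i=2}^{3} C(3,i) p^i (1−p)^{3−i} with p = 0.893
C(3,2)·0.893^2·0.107^1 = 0.25598
C(3,3)·0.893^3·0.107^0 = 0.71212
Sum = 0.968

0.968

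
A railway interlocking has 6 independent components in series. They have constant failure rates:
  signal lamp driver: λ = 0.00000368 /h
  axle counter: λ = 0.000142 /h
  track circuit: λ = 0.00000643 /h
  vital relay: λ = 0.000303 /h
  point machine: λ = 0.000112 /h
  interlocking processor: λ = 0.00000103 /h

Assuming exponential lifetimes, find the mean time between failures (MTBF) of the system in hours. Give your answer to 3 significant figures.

1760

Series of exponential components: λ_sys = Σ λ_i
λ_sys = 0.00000368 + 0.000142 + 0.00000643 + 0.000303 + 0.000112 + 0.00000103 = 5.6814e-04 /h
MTBF = 1 / λ_sys = 1760 h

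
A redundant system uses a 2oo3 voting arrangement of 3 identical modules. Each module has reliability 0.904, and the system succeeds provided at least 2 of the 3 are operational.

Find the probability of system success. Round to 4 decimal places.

0.9741

R = Σ_{i=2}^{3} C(3,i) p^i (1−p)^{3−i} with p = 0.904
C(3,2)·0.904^2·0.096^1 = 0.235358
C(3,3)·0.904^3·0.096^0 = 0.738763
Sum = 0.9741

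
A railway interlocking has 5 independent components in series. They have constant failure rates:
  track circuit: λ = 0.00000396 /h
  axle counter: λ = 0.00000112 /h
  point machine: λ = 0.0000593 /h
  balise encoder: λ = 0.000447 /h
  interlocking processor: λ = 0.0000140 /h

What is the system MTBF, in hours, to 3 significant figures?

1900

Series of exponential components: λ_sys = Σ λ_i
λ_sys = 0.00000396 + 0.00000112 + 0.0000593 + 0.000447 + 0.0000140 = 5.2538e-04 /h
MTBF = 1 / λ_sys = 1900 h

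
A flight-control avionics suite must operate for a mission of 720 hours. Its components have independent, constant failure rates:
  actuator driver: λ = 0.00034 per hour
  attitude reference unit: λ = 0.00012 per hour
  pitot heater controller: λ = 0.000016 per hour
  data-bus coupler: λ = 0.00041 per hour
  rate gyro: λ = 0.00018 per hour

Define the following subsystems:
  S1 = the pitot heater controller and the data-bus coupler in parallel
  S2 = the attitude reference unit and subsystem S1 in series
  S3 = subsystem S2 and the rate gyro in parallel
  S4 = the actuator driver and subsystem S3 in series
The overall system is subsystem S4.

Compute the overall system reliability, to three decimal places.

R(actuator driver) = exp(−0.00034 × 720) = 0.78286
R(attitude reference unit) = exp(−0.00012 × 720) = 0.91723
R(pitot heater controller) = exp(−0.000016 × 720) = 0.98855
R(data-bus coupler) = exp(−0.00041 × 720) = 0.74438
R(rate gyro) = exp(−0.00018 × 720) = 0.87845
Parallel (pitot heater controller and data-bus coupler): 1 − (1 − 0.98855)(1 − 0.74438) = 0.99707
Series (attitude reference unit and [0.99707]): 0.91723 × 0.99707 = 0.91454
Parallel ([0.91454] and rate gyro): 1 − (1 − 0.91454)(1 − 0.87845) = 0.98961
Series (actuator driver and [0.98961]): 0.78286 × 0.98961 = 0.775

0.775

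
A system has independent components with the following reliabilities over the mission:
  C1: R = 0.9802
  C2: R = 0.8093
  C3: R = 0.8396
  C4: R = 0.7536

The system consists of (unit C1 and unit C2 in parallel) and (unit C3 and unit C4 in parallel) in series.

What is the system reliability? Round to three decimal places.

Parallel (C1 and C2): 1 − (1 − 0.98020)(1 − 0.80930) = 0.99622
Parallel (C3 and C4): 1 − (1 − 0.83960)(1 − 0.75360) = 0.96048
Series ([0.99622] and [0.96048]): 0.99622 × 0.96048 = 0.957

0.957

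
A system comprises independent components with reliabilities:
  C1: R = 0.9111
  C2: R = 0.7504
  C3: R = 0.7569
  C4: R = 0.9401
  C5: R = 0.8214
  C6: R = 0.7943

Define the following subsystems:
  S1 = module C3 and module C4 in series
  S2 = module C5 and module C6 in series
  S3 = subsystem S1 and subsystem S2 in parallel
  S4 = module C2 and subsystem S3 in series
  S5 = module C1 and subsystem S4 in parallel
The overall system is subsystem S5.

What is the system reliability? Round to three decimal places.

Series (C3 and C4): 0.75690 × 0.94010 = 0.71156
Series (C5 and C6): 0.82140 × 0.79430 = 0.65244
Parallel ([0.71156] and [0.65244]): 1 − (1 − 0.71156)(1 − 0.65244) = 0.89975
Series (C2 and [0.89975]): 0.75040 × 0.89975 = 0.67517
Parallel (C1 and [0.67517]): 1 − (1 − 0.91110)(1 − 0.67517) = 0.971

0.971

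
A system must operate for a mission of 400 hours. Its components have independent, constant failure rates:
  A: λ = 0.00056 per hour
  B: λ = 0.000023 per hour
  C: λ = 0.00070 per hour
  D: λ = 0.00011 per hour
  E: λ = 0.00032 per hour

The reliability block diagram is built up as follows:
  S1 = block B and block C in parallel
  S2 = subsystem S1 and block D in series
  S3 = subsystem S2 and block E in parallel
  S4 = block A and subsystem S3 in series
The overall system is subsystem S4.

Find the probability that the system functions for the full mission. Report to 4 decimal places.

0.7950

R(A) = exp(−0.00056 × 400) = 0.799315
R(B) = exp(−0.000023 × 400) = 0.990842
R(C) = exp(−0.00070 × 400) = 0.755784
R(D) = exp(−0.00011 × 400) = 0.956954
R(E) = exp(−0.00032 × 400) = 0.879853
Parallel (B and C): 1 − (1 − 0.990842)(1 − 0.755784) = 0.997763
Series ([0.997763] and D): 0.997763 × 0.956954 = 0.954813
Parallel ([0.954813] and E): 1 − (1 − 0.954813)(1 − 0.879853) = 0.994571
Series (A and [0.994571]): 0.799315 × 0.994571 = 0.7950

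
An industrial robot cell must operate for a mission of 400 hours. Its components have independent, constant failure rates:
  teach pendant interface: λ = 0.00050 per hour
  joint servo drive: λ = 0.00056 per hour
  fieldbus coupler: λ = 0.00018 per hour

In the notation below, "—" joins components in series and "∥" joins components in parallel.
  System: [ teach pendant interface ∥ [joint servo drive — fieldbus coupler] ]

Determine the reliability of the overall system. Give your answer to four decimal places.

0.9536

R(teach pendant interface) = exp(−0.00050 × 400) = 0.818731
R(joint servo drive) = exp(−0.00056 × 400) = 0.799315
R(fieldbus coupler) = exp(−0.00018 × 400) = 0.930531
Series (joint servo drive and fieldbus coupler): 0.799315 × 0.930531 = 0.743787
Parallel (teach pendant interface and [0.743787]): 1 − (1 − 0.818731)(1 − 0.743787) = 0.9536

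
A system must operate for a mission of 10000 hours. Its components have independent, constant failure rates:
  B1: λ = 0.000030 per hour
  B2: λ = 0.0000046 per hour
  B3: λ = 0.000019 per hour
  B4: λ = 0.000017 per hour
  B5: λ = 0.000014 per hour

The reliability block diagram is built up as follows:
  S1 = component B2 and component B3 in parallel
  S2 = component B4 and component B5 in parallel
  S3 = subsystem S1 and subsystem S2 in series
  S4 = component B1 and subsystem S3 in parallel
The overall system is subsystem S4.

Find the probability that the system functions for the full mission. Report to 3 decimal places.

0.993

R(B1) = exp(−0.000030 × 10000) = 0.74082
R(B2) = exp(−0.0000046 × 10000) = 0.95504
R(B3) = exp(−0.000019 × 10000) = 0.82696
R(B4) = exp(−0.000017 × 10000) = 0.84366
R(B5) = exp(−0.000014 × 10000) = 0.86936
Parallel (B2 and B3): 1 − (1 − 0.95504)(1 − 0.82696) = 0.99222
Parallel (B4 and B5): 1 − (1 − 0.84366)(1 − 0.86936) = 0.97958
Series ([0.99222] and [0.97958]): 0.99222 × 0.97958 = 0.97196
Parallel (B1 and [0.97196]): 1 − (1 − 0.74082)(1 − 0.97196) = 0.993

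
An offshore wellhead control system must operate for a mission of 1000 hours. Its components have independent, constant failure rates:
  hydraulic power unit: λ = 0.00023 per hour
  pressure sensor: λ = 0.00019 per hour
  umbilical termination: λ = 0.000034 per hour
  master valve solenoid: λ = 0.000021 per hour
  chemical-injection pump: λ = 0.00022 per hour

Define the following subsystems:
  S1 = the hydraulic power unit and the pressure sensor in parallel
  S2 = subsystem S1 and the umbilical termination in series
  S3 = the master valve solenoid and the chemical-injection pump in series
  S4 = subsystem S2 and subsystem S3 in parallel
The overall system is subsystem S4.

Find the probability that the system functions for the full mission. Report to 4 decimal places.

0.9855

R(hydraulic power unit) = exp(−0.00023 × 1000) = 0.794534
R(pressure sensor) = exp(−0.00019 × 1000) = 0.826959
R(umbilical termination) = exp(−0.000034 × 1000) = 0.966572
R(master valve solenoid) = exp(−0.000021 × 1000) = 0.979219
R(chemical-injection pump) = exp(−0.00022 × 1000) = 0.802519
Parallel (hydraulic power unit and pressure sensor): 1 − (1 − 0.794534)(1 − 0.826959) = 0.964446
Series ([0.964446] and umbilical termination): 0.964446 × 0.966572 = 0.932206
Series (master valve solenoid and chemical-injection pump): 0.979219 × 0.802519 = 0.785842
Parallel ([0.932206] and [0.785842]): 1 − (1 − 0.932206)(1 − 0.785842) = 0.9855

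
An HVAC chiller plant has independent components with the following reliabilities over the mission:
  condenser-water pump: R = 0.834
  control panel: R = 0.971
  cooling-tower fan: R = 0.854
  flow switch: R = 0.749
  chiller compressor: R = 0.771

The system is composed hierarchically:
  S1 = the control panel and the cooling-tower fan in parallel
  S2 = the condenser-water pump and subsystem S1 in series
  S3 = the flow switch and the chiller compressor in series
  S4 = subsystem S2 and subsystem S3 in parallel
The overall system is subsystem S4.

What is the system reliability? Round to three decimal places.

Parallel (control panel and cooling-tower fan): 1 − (1 − 0.97100)(1 − 0.85400) = 0.99577
Series (condenser-water pump and [0.99577]): 0.83400 × 0.99577 = 0.83047
Series (flow switch and chiller compressor): 0.74900 × 0.77100 = 0.57748
Parallel ([0.83047] and [0.57748]): 1 − (1 − 0.83047)(1 − 0.57748) = 0.928

0.928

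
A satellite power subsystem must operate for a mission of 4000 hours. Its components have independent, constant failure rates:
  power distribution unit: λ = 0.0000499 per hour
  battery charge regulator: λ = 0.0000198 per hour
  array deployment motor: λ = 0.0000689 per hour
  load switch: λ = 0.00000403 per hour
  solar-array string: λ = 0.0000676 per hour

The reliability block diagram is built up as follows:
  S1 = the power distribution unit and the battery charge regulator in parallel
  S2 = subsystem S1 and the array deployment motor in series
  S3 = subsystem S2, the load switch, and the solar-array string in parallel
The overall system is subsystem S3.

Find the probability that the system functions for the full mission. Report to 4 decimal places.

R(power distribution unit) = exp(−0.0000499 × 4000) = 0.819058
R(battery charge regulator) = exp(−0.0000198 × 4000) = 0.923855
R(array deployment motor) = exp(−0.0000689 × 4000) = 0.759117
R(load switch) = exp(−0.00000403 × 4000) = 0.984009
R(solar-array string) = exp(−0.0000676 × 4000) = 0.763074
Parallel (power distribution unit and battery charge regulator): 1 − (1 − 0.819058)(1 − 0.923855) = 0.986222
Series ([0.986222] and array deployment motor): 0.986222 × 0.759117 = 0.748658
Parallel ([0.748658], load switch, and solar-array string): 1 − (1 − 0.748658)(1 − 0.984009)(1 − 0.763074) = 0.9990

0.9990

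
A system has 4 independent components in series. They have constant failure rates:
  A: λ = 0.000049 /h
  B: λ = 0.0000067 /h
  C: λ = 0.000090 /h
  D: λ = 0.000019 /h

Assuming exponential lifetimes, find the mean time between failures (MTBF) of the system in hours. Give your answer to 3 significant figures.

6070

Series of exponential components: λ_sys = Σ λ_i
λ_sys = 0.000049 + 0.0000067 + 0.000090 + 0.000019 = 1.6470e-04 /h
MTBF = 1 / λ_sys = 6070 h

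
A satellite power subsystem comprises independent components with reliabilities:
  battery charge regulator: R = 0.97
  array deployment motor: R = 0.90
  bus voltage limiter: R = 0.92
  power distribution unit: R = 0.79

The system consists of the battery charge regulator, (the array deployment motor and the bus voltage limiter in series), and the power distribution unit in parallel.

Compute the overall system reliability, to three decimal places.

Series (array deployment motor and bus voltage limiter): 0.90000 × 0.92000 = 0.82800
Parallel (battery charge regulator, [0.82800], and power distribution unit): 1 − (1 − 0.97000)(1 − 0.82800)(1 − 0.79000) = 0.999

0.999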